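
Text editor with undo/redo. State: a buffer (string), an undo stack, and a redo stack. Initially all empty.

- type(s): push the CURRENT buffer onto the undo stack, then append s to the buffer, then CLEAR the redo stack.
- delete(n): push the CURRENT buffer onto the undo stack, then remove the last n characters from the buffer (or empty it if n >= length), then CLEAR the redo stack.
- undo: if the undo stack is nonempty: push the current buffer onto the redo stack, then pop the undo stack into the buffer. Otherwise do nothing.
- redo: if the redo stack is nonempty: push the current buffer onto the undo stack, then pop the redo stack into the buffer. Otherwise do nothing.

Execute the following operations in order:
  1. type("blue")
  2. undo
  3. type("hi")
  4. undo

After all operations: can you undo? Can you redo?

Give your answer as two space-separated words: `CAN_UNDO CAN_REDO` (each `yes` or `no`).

After op 1 (type): buf='blue' undo_depth=1 redo_depth=0
After op 2 (undo): buf='(empty)' undo_depth=0 redo_depth=1
After op 3 (type): buf='hi' undo_depth=1 redo_depth=0
After op 4 (undo): buf='(empty)' undo_depth=0 redo_depth=1

Answer: no yes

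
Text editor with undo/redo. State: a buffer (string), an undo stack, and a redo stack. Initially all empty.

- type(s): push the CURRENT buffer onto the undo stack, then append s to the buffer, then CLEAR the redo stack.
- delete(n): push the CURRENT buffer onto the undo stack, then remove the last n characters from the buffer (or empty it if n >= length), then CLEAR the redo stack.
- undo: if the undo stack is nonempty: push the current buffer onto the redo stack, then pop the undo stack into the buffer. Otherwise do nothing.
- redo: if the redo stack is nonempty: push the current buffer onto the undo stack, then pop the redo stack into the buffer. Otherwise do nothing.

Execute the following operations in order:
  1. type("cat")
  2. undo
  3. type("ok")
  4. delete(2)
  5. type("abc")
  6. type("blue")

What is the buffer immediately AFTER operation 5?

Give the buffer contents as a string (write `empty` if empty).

Answer: abc

Derivation:
After op 1 (type): buf='cat' undo_depth=1 redo_depth=0
After op 2 (undo): buf='(empty)' undo_depth=0 redo_depth=1
After op 3 (type): buf='ok' undo_depth=1 redo_depth=0
After op 4 (delete): buf='(empty)' undo_depth=2 redo_depth=0
After op 5 (type): buf='abc' undo_depth=3 redo_depth=0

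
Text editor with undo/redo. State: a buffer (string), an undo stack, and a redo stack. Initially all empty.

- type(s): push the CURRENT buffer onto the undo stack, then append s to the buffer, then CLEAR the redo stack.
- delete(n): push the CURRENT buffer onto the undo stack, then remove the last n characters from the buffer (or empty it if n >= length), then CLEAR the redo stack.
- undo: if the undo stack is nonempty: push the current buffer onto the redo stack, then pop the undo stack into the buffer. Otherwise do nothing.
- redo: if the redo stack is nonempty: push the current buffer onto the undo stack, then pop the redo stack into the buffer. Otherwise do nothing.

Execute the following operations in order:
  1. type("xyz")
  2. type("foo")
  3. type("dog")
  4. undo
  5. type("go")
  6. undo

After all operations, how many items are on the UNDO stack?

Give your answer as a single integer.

After op 1 (type): buf='xyz' undo_depth=1 redo_depth=0
After op 2 (type): buf='xyzfoo' undo_depth=2 redo_depth=0
After op 3 (type): buf='xyzfoodog' undo_depth=3 redo_depth=0
After op 4 (undo): buf='xyzfoo' undo_depth=2 redo_depth=1
After op 5 (type): buf='xyzfoogo' undo_depth=3 redo_depth=0
After op 6 (undo): buf='xyzfoo' undo_depth=2 redo_depth=1

Answer: 2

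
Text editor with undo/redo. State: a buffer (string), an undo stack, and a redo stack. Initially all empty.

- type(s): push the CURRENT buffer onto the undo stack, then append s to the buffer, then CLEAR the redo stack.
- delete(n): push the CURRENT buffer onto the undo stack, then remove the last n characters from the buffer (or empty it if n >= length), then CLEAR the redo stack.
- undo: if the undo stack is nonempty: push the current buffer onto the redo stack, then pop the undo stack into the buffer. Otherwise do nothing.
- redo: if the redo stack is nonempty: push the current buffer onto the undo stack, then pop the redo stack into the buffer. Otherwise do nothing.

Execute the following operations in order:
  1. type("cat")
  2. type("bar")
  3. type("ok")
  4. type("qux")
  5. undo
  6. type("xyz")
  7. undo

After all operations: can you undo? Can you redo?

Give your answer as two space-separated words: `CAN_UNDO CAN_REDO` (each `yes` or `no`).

After op 1 (type): buf='cat' undo_depth=1 redo_depth=0
After op 2 (type): buf='catbar' undo_depth=2 redo_depth=0
After op 3 (type): buf='catbarok' undo_depth=3 redo_depth=0
After op 4 (type): buf='catbarokqux' undo_depth=4 redo_depth=0
After op 5 (undo): buf='catbarok' undo_depth=3 redo_depth=1
After op 6 (type): buf='catbarokxyz' undo_depth=4 redo_depth=0
After op 7 (undo): buf='catbarok' undo_depth=3 redo_depth=1

Answer: yes yes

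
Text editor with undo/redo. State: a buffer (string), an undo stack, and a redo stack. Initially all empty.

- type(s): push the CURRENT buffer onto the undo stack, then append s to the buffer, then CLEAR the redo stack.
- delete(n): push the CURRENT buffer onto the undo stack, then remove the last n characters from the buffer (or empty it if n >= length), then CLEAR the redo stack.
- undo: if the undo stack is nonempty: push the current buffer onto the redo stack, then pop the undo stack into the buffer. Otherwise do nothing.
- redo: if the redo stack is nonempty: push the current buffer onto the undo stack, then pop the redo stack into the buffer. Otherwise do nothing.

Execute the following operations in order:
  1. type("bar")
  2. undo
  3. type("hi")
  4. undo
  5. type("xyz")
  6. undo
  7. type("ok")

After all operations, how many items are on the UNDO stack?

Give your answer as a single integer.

After op 1 (type): buf='bar' undo_depth=1 redo_depth=0
After op 2 (undo): buf='(empty)' undo_depth=0 redo_depth=1
After op 3 (type): buf='hi' undo_depth=1 redo_depth=0
After op 4 (undo): buf='(empty)' undo_depth=0 redo_depth=1
After op 5 (type): buf='xyz' undo_depth=1 redo_depth=0
After op 6 (undo): buf='(empty)' undo_depth=0 redo_depth=1
After op 7 (type): buf='ok' undo_depth=1 redo_depth=0

Answer: 1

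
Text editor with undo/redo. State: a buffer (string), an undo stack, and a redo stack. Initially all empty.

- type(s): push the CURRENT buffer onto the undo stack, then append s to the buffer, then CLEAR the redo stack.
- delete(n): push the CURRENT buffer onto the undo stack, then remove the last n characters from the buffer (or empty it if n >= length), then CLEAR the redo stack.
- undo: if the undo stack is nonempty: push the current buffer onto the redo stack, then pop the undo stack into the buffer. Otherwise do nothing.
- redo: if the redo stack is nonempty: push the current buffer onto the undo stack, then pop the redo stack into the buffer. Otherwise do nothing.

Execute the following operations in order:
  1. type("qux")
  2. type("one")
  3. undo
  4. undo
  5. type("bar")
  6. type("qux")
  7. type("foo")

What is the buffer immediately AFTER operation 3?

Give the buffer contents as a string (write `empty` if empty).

Answer: qux

Derivation:
After op 1 (type): buf='qux' undo_depth=1 redo_depth=0
After op 2 (type): buf='quxone' undo_depth=2 redo_depth=0
After op 3 (undo): buf='qux' undo_depth=1 redo_depth=1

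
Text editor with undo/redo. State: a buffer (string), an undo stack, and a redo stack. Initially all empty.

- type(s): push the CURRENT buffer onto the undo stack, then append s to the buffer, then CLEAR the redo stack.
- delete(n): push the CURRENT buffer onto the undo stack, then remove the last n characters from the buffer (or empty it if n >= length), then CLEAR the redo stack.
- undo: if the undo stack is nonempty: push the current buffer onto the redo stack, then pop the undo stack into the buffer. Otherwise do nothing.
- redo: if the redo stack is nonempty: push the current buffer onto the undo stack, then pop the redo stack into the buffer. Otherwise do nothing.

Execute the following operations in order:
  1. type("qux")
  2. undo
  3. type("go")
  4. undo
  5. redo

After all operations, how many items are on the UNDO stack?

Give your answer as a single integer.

After op 1 (type): buf='qux' undo_depth=1 redo_depth=0
After op 2 (undo): buf='(empty)' undo_depth=0 redo_depth=1
After op 3 (type): buf='go' undo_depth=1 redo_depth=0
After op 4 (undo): buf='(empty)' undo_depth=0 redo_depth=1
After op 5 (redo): buf='go' undo_depth=1 redo_depth=0

Answer: 1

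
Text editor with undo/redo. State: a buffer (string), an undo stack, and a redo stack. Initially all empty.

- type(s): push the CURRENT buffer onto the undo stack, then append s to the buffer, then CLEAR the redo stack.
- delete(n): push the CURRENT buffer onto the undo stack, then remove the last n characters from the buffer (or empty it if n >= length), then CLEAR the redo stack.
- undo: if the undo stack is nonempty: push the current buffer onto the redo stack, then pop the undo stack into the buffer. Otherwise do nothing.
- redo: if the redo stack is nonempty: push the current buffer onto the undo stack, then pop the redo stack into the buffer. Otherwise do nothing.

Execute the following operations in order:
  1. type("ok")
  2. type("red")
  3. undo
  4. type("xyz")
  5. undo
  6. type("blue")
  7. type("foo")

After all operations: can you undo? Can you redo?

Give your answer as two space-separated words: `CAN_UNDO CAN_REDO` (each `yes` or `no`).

After op 1 (type): buf='ok' undo_depth=1 redo_depth=0
After op 2 (type): buf='okred' undo_depth=2 redo_depth=0
After op 3 (undo): buf='ok' undo_depth=1 redo_depth=1
After op 4 (type): buf='okxyz' undo_depth=2 redo_depth=0
After op 5 (undo): buf='ok' undo_depth=1 redo_depth=1
After op 6 (type): buf='okblue' undo_depth=2 redo_depth=0
After op 7 (type): buf='okbluefoo' undo_depth=3 redo_depth=0

Answer: yes no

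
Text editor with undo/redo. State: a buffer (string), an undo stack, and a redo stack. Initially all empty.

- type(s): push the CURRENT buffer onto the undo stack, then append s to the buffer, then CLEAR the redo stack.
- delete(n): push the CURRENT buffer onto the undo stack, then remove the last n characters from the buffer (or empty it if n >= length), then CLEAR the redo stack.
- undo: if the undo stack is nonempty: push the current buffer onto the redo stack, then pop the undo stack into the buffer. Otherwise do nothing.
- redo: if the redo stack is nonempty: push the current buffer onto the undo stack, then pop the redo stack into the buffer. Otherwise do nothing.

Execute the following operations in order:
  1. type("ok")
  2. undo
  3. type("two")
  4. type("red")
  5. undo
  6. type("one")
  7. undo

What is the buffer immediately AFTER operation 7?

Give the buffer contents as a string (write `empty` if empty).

After op 1 (type): buf='ok' undo_depth=1 redo_depth=0
After op 2 (undo): buf='(empty)' undo_depth=0 redo_depth=1
After op 3 (type): buf='two' undo_depth=1 redo_depth=0
After op 4 (type): buf='twored' undo_depth=2 redo_depth=0
After op 5 (undo): buf='two' undo_depth=1 redo_depth=1
After op 6 (type): buf='twoone' undo_depth=2 redo_depth=0
After op 7 (undo): buf='two' undo_depth=1 redo_depth=1

Answer: two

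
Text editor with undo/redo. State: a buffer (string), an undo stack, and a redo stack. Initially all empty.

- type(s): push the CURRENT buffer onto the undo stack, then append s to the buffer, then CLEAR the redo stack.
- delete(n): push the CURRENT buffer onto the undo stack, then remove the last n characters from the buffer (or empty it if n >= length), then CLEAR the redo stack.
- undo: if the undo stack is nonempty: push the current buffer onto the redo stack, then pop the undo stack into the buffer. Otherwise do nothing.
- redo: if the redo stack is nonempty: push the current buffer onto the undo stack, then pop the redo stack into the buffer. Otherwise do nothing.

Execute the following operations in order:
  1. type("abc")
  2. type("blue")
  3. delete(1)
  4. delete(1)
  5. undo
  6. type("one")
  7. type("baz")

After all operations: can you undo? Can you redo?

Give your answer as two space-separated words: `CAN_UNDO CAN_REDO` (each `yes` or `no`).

Answer: yes no

Derivation:
After op 1 (type): buf='abc' undo_depth=1 redo_depth=0
After op 2 (type): buf='abcblue' undo_depth=2 redo_depth=0
After op 3 (delete): buf='abcblu' undo_depth=3 redo_depth=0
After op 4 (delete): buf='abcbl' undo_depth=4 redo_depth=0
After op 5 (undo): buf='abcblu' undo_depth=3 redo_depth=1
After op 6 (type): buf='abcbluone' undo_depth=4 redo_depth=0
After op 7 (type): buf='abcbluonebaz' undo_depth=5 redo_depth=0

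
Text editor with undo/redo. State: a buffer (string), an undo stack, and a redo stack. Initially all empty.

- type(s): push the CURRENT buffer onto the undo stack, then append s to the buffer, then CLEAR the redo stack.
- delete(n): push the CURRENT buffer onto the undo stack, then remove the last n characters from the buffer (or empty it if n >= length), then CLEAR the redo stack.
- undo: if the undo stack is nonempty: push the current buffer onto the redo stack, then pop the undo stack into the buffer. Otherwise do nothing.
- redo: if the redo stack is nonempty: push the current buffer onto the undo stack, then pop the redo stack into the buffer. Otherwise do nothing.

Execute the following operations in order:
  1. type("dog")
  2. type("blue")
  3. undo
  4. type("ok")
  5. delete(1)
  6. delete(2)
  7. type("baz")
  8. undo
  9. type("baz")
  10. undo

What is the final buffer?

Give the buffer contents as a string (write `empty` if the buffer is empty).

Answer: do

Derivation:
After op 1 (type): buf='dog' undo_depth=1 redo_depth=0
After op 2 (type): buf='dogblue' undo_depth=2 redo_depth=0
After op 3 (undo): buf='dog' undo_depth=1 redo_depth=1
After op 4 (type): buf='dogok' undo_depth=2 redo_depth=0
After op 5 (delete): buf='dogo' undo_depth=3 redo_depth=0
After op 6 (delete): buf='do' undo_depth=4 redo_depth=0
After op 7 (type): buf='dobaz' undo_depth=5 redo_depth=0
After op 8 (undo): buf='do' undo_depth=4 redo_depth=1
After op 9 (type): buf='dobaz' undo_depth=5 redo_depth=0
After op 10 (undo): buf='do' undo_depth=4 redo_depth=1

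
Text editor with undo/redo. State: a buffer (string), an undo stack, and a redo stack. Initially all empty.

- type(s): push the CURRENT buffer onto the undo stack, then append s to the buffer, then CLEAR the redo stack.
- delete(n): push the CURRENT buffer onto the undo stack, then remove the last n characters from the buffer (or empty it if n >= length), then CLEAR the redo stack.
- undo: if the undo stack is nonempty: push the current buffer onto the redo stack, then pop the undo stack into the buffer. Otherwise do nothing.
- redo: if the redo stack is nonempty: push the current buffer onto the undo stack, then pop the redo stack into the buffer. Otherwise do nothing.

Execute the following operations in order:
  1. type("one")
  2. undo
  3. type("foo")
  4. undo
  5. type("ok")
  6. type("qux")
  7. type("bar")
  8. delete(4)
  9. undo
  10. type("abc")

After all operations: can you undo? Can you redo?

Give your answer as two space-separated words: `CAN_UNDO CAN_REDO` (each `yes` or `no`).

Answer: yes no

Derivation:
After op 1 (type): buf='one' undo_depth=1 redo_depth=0
After op 2 (undo): buf='(empty)' undo_depth=0 redo_depth=1
After op 3 (type): buf='foo' undo_depth=1 redo_depth=0
After op 4 (undo): buf='(empty)' undo_depth=0 redo_depth=1
After op 5 (type): buf='ok' undo_depth=1 redo_depth=0
After op 6 (type): buf='okqux' undo_depth=2 redo_depth=0
After op 7 (type): buf='okquxbar' undo_depth=3 redo_depth=0
After op 8 (delete): buf='okqu' undo_depth=4 redo_depth=0
After op 9 (undo): buf='okquxbar' undo_depth=3 redo_depth=1
After op 10 (type): buf='okquxbarabc' undo_depth=4 redo_depth=0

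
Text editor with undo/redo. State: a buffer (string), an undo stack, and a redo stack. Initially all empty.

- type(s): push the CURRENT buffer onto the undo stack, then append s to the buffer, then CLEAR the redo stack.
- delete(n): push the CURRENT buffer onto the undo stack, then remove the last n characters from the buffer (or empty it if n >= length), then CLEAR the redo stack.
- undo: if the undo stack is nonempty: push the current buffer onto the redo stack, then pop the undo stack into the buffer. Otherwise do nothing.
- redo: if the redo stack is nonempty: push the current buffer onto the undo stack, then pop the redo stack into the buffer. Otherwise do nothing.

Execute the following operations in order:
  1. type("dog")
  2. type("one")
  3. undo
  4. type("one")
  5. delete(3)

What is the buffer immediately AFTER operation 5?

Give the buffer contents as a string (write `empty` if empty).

After op 1 (type): buf='dog' undo_depth=1 redo_depth=0
After op 2 (type): buf='dogone' undo_depth=2 redo_depth=0
After op 3 (undo): buf='dog' undo_depth=1 redo_depth=1
After op 4 (type): buf='dogone' undo_depth=2 redo_depth=0
After op 5 (delete): buf='dog' undo_depth=3 redo_depth=0

Answer: dog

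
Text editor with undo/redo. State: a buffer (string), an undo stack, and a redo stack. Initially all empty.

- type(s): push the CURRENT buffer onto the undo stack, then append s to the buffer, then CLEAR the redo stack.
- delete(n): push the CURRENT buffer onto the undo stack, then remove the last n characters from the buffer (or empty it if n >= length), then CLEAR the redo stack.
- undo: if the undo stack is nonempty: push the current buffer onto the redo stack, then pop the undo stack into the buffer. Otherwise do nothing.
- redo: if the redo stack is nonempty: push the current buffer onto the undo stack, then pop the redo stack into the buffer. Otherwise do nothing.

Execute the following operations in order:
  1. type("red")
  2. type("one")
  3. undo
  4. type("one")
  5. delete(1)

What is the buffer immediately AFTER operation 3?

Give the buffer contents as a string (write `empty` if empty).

After op 1 (type): buf='red' undo_depth=1 redo_depth=0
After op 2 (type): buf='redone' undo_depth=2 redo_depth=0
After op 3 (undo): buf='red' undo_depth=1 redo_depth=1

Answer: red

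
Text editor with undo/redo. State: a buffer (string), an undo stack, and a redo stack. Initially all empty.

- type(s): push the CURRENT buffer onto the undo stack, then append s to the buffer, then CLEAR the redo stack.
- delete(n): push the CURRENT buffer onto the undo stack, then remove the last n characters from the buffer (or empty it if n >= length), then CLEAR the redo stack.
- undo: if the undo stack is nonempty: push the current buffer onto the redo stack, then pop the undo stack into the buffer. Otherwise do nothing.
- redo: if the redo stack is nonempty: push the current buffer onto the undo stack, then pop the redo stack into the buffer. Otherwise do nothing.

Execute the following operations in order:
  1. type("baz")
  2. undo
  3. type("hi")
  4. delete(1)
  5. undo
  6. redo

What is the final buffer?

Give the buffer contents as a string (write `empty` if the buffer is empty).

Answer: h

Derivation:
After op 1 (type): buf='baz' undo_depth=1 redo_depth=0
After op 2 (undo): buf='(empty)' undo_depth=0 redo_depth=1
After op 3 (type): buf='hi' undo_depth=1 redo_depth=0
After op 4 (delete): buf='h' undo_depth=2 redo_depth=0
After op 5 (undo): buf='hi' undo_depth=1 redo_depth=1
After op 6 (redo): buf='h' undo_depth=2 redo_depth=0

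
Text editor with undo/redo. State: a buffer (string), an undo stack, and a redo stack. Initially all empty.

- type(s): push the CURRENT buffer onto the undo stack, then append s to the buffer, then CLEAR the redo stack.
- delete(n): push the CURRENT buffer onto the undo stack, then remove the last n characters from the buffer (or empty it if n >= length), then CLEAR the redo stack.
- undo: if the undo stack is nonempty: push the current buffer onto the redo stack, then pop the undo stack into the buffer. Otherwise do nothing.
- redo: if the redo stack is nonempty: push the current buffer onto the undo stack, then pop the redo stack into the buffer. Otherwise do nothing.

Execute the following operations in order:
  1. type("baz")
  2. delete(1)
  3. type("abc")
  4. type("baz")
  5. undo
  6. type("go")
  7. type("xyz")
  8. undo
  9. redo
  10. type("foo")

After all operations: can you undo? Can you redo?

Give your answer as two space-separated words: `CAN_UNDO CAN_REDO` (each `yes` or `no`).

Answer: yes no

Derivation:
After op 1 (type): buf='baz' undo_depth=1 redo_depth=0
After op 2 (delete): buf='ba' undo_depth=2 redo_depth=0
After op 3 (type): buf='baabc' undo_depth=3 redo_depth=0
After op 4 (type): buf='baabcbaz' undo_depth=4 redo_depth=0
After op 5 (undo): buf='baabc' undo_depth=3 redo_depth=1
After op 6 (type): buf='baabcgo' undo_depth=4 redo_depth=0
After op 7 (type): buf='baabcgoxyz' undo_depth=5 redo_depth=0
After op 8 (undo): buf='baabcgo' undo_depth=4 redo_depth=1
After op 9 (redo): buf='baabcgoxyz' undo_depth=5 redo_depth=0
After op 10 (type): buf='baabcgoxyzfoo' undo_depth=6 redo_depth=0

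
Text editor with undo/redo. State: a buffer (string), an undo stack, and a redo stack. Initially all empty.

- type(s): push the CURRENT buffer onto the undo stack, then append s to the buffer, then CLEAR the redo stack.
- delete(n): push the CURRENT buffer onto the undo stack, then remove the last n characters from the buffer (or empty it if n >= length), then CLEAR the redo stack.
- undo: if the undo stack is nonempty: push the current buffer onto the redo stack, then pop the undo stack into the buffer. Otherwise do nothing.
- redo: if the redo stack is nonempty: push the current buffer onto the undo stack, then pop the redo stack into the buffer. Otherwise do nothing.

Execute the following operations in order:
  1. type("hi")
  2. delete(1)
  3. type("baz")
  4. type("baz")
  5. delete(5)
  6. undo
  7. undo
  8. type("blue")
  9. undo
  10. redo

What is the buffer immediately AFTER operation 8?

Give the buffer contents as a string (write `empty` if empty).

Answer: hbazblue

Derivation:
After op 1 (type): buf='hi' undo_depth=1 redo_depth=0
After op 2 (delete): buf='h' undo_depth=2 redo_depth=0
After op 3 (type): buf='hbaz' undo_depth=3 redo_depth=0
After op 4 (type): buf='hbazbaz' undo_depth=4 redo_depth=0
After op 5 (delete): buf='hb' undo_depth=5 redo_depth=0
After op 6 (undo): buf='hbazbaz' undo_depth=4 redo_depth=1
After op 7 (undo): buf='hbaz' undo_depth=3 redo_depth=2
After op 8 (type): buf='hbazblue' undo_depth=4 redo_depth=0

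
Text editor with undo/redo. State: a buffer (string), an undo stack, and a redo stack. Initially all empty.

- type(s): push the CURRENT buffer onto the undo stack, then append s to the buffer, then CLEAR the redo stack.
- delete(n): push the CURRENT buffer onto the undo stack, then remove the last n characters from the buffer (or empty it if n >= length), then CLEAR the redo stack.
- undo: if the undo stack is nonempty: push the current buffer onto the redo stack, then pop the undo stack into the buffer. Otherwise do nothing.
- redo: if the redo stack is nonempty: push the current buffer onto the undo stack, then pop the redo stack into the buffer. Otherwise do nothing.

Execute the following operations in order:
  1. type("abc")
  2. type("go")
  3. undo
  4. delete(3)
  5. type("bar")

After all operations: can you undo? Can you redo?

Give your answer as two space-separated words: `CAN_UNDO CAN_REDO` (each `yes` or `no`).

After op 1 (type): buf='abc' undo_depth=1 redo_depth=0
After op 2 (type): buf='abcgo' undo_depth=2 redo_depth=0
After op 3 (undo): buf='abc' undo_depth=1 redo_depth=1
After op 4 (delete): buf='(empty)' undo_depth=2 redo_depth=0
After op 5 (type): buf='bar' undo_depth=3 redo_depth=0

Answer: yes no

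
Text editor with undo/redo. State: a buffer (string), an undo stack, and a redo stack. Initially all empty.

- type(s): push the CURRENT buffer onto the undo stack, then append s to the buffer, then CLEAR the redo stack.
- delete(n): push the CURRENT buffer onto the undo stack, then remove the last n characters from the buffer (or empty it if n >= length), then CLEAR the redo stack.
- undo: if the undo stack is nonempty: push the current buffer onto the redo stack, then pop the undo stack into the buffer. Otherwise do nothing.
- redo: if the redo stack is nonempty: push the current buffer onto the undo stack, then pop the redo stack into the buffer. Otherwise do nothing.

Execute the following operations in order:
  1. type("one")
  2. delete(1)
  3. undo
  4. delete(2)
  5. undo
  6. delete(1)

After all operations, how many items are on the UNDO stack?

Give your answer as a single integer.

Answer: 2

Derivation:
After op 1 (type): buf='one' undo_depth=1 redo_depth=0
After op 2 (delete): buf='on' undo_depth=2 redo_depth=0
After op 3 (undo): buf='one' undo_depth=1 redo_depth=1
After op 4 (delete): buf='o' undo_depth=2 redo_depth=0
After op 5 (undo): buf='one' undo_depth=1 redo_depth=1
After op 6 (delete): buf='on' undo_depth=2 redo_depth=0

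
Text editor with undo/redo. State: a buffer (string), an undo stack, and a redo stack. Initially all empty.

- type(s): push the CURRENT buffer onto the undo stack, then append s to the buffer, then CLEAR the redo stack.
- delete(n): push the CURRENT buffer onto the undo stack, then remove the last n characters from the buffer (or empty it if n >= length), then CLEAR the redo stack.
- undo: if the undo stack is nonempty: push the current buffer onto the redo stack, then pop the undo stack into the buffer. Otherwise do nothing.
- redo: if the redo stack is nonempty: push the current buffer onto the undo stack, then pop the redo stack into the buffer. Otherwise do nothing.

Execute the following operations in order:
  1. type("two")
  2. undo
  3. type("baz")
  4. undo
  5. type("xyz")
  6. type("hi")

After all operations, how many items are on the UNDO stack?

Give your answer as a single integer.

Answer: 2

Derivation:
After op 1 (type): buf='two' undo_depth=1 redo_depth=0
After op 2 (undo): buf='(empty)' undo_depth=0 redo_depth=1
After op 3 (type): buf='baz' undo_depth=1 redo_depth=0
After op 4 (undo): buf='(empty)' undo_depth=0 redo_depth=1
After op 5 (type): buf='xyz' undo_depth=1 redo_depth=0
After op 6 (type): buf='xyzhi' undo_depth=2 redo_depth=0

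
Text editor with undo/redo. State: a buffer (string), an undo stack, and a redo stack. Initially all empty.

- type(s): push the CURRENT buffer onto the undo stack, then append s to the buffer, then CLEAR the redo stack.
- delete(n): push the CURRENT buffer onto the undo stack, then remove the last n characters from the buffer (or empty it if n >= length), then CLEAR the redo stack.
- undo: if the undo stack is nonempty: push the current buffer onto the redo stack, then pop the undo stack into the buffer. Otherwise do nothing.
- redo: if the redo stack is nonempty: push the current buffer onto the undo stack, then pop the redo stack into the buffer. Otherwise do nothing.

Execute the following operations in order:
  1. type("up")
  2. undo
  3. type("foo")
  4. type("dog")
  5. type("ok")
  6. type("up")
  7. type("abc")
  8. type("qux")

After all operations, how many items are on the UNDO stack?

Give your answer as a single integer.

After op 1 (type): buf='up' undo_depth=1 redo_depth=0
After op 2 (undo): buf='(empty)' undo_depth=0 redo_depth=1
After op 3 (type): buf='foo' undo_depth=1 redo_depth=0
After op 4 (type): buf='foodog' undo_depth=2 redo_depth=0
After op 5 (type): buf='foodogok' undo_depth=3 redo_depth=0
After op 6 (type): buf='foodogokup' undo_depth=4 redo_depth=0
After op 7 (type): buf='foodogokupabc' undo_depth=5 redo_depth=0
After op 8 (type): buf='foodogokupabcqux' undo_depth=6 redo_depth=0

Answer: 6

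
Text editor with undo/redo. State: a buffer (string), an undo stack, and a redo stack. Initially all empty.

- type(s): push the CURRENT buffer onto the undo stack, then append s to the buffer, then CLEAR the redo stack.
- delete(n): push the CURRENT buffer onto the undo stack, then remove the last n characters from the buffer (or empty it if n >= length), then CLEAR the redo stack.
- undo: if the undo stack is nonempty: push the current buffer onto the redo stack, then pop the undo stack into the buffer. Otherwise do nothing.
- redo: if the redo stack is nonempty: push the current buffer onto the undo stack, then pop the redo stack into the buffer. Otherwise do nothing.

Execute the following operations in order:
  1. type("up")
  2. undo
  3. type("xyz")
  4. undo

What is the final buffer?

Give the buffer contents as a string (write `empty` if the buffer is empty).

Answer: empty

Derivation:
After op 1 (type): buf='up' undo_depth=1 redo_depth=0
After op 2 (undo): buf='(empty)' undo_depth=0 redo_depth=1
After op 3 (type): buf='xyz' undo_depth=1 redo_depth=0
After op 4 (undo): buf='(empty)' undo_depth=0 redo_depth=1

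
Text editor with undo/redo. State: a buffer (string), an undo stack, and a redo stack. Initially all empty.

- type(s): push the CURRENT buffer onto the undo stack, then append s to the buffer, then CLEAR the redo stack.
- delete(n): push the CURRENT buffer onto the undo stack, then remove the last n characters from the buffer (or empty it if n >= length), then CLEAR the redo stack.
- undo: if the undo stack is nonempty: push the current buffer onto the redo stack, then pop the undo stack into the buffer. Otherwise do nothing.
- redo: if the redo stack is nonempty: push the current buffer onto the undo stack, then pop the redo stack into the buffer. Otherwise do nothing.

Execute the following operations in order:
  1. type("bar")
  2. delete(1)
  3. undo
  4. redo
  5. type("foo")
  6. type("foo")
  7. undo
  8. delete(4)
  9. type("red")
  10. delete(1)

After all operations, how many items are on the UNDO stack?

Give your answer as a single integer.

After op 1 (type): buf='bar' undo_depth=1 redo_depth=0
After op 2 (delete): buf='ba' undo_depth=2 redo_depth=0
After op 3 (undo): buf='bar' undo_depth=1 redo_depth=1
After op 4 (redo): buf='ba' undo_depth=2 redo_depth=0
After op 5 (type): buf='bafoo' undo_depth=3 redo_depth=0
After op 6 (type): buf='bafoofoo' undo_depth=4 redo_depth=0
After op 7 (undo): buf='bafoo' undo_depth=3 redo_depth=1
After op 8 (delete): buf='b' undo_depth=4 redo_depth=0
After op 9 (type): buf='bred' undo_depth=5 redo_depth=0
After op 10 (delete): buf='bre' undo_depth=6 redo_depth=0

Answer: 6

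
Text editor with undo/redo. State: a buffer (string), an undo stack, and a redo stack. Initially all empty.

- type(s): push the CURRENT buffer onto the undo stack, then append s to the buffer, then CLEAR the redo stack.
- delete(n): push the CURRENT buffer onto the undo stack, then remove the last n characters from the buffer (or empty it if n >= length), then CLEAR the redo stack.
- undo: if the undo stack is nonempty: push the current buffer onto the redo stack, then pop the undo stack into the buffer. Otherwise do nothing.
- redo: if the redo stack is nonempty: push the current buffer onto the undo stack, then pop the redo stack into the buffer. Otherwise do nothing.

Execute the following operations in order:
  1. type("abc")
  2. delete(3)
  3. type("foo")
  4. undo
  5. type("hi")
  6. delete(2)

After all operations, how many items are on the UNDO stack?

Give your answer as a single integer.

Answer: 4

Derivation:
After op 1 (type): buf='abc' undo_depth=1 redo_depth=0
After op 2 (delete): buf='(empty)' undo_depth=2 redo_depth=0
After op 3 (type): buf='foo' undo_depth=3 redo_depth=0
After op 4 (undo): buf='(empty)' undo_depth=2 redo_depth=1
After op 5 (type): buf='hi' undo_depth=3 redo_depth=0
After op 6 (delete): buf='(empty)' undo_depth=4 redo_depth=0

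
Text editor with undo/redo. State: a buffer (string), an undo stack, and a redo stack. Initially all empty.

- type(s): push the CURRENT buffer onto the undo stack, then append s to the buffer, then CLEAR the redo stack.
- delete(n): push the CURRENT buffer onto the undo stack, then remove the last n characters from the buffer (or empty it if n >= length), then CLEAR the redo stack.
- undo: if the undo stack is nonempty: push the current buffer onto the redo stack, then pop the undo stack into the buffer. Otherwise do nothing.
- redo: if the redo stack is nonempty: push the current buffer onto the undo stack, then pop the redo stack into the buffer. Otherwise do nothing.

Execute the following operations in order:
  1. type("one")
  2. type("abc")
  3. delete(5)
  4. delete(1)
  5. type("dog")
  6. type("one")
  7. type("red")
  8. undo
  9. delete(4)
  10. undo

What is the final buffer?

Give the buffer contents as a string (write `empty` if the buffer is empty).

Answer: dogone

Derivation:
After op 1 (type): buf='one' undo_depth=1 redo_depth=0
After op 2 (type): buf='oneabc' undo_depth=2 redo_depth=0
After op 3 (delete): buf='o' undo_depth=3 redo_depth=0
After op 4 (delete): buf='(empty)' undo_depth=4 redo_depth=0
After op 5 (type): buf='dog' undo_depth=5 redo_depth=0
After op 6 (type): buf='dogone' undo_depth=6 redo_depth=0
After op 7 (type): buf='dogonered' undo_depth=7 redo_depth=0
After op 8 (undo): buf='dogone' undo_depth=6 redo_depth=1
After op 9 (delete): buf='do' undo_depth=7 redo_depth=0
After op 10 (undo): buf='dogone' undo_depth=6 redo_depth=1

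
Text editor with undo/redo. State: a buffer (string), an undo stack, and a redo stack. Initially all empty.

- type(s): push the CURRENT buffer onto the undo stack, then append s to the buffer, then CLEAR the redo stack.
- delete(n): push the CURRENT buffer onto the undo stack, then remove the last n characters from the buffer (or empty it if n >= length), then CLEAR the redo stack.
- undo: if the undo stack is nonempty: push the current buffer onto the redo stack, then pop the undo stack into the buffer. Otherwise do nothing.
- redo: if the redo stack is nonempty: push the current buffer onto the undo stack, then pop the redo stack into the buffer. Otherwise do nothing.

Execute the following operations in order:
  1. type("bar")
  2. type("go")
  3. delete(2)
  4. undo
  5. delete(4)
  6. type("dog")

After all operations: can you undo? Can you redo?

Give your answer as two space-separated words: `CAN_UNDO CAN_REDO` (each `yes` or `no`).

Answer: yes no

Derivation:
After op 1 (type): buf='bar' undo_depth=1 redo_depth=0
After op 2 (type): buf='bargo' undo_depth=2 redo_depth=0
After op 3 (delete): buf='bar' undo_depth=3 redo_depth=0
After op 4 (undo): buf='bargo' undo_depth=2 redo_depth=1
After op 5 (delete): buf='b' undo_depth=3 redo_depth=0
After op 6 (type): buf='bdog' undo_depth=4 redo_depth=0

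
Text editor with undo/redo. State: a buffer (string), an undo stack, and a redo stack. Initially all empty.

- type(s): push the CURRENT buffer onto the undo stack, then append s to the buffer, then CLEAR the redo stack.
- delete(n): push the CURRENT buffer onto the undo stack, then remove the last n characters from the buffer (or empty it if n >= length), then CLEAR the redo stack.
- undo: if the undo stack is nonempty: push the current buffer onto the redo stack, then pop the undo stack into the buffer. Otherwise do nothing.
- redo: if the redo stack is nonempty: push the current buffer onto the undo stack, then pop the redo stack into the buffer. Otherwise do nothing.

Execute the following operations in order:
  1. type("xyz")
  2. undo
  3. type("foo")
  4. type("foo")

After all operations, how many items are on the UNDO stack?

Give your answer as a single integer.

After op 1 (type): buf='xyz' undo_depth=1 redo_depth=0
After op 2 (undo): buf='(empty)' undo_depth=0 redo_depth=1
After op 3 (type): buf='foo' undo_depth=1 redo_depth=0
After op 4 (type): buf='foofoo' undo_depth=2 redo_depth=0

Answer: 2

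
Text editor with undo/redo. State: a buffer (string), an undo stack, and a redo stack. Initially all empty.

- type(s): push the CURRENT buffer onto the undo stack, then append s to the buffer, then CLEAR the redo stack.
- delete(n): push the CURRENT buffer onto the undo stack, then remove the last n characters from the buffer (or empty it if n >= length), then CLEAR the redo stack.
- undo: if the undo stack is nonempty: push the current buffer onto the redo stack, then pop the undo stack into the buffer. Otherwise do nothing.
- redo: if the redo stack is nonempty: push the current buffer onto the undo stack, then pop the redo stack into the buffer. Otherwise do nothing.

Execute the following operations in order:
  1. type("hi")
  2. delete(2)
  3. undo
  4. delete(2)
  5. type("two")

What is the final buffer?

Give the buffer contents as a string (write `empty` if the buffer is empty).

Answer: two

Derivation:
After op 1 (type): buf='hi' undo_depth=1 redo_depth=0
After op 2 (delete): buf='(empty)' undo_depth=2 redo_depth=0
After op 3 (undo): buf='hi' undo_depth=1 redo_depth=1
After op 4 (delete): buf='(empty)' undo_depth=2 redo_depth=0
After op 5 (type): buf='two' undo_depth=3 redo_depth=0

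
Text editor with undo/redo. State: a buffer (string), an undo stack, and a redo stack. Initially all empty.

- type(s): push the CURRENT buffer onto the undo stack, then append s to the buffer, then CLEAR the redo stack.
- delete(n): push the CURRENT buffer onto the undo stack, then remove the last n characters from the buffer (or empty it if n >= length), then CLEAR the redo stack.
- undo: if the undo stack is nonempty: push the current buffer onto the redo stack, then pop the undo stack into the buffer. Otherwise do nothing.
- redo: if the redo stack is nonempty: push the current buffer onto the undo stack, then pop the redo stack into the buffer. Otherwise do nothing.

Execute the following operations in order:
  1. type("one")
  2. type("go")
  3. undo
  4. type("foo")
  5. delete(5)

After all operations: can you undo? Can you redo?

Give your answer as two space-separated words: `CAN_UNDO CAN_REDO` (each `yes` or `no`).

After op 1 (type): buf='one' undo_depth=1 redo_depth=0
After op 2 (type): buf='onego' undo_depth=2 redo_depth=0
After op 3 (undo): buf='one' undo_depth=1 redo_depth=1
After op 4 (type): buf='onefoo' undo_depth=2 redo_depth=0
After op 5 (delete): buf='o' undo_depth=3 redo_depth=0

Answer: yes no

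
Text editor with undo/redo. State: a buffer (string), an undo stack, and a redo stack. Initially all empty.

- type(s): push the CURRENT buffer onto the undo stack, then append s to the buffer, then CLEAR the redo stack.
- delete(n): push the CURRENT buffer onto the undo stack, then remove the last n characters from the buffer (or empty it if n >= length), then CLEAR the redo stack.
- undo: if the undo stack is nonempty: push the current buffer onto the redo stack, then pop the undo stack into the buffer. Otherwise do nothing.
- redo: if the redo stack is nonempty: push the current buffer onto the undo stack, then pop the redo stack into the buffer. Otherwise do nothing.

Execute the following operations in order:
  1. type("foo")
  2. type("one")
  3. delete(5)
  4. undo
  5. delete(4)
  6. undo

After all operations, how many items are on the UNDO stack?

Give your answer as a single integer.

Answer: 2

Derivation:
After op 1 (type): buf='foo' undo_depth=1 redo_depth=0
After op 2 (type): buf='fooone' undo_depth=2 redo_depth=0
After op 3 (delete): buf='f' undo_depth=3 redo_depth=0
After op 4 (undo): buf='fooone' undo_depth=2 redo_depth=1
After op 5 (delete): buf='fo' undo_depth=3 redo_depth=0
After op 6 (undo): buf='fooone' undo_depth=2 redo_depth=1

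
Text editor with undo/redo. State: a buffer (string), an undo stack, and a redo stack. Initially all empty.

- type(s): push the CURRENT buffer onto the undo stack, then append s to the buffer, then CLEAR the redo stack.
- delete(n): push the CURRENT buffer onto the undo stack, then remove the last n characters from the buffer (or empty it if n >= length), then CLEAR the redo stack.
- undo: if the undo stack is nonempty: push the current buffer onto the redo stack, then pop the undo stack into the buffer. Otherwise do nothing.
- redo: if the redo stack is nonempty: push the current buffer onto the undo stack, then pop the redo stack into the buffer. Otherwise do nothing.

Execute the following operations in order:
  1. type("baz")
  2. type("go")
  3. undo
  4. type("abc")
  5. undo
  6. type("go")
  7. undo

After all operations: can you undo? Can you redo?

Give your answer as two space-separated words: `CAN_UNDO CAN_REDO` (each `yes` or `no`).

Answer: yes yes

Derivation:
After op 1 (type): buf='baz' undo_depth=1 redo_depth=0
After op 2 (type): buf='bazgo' undo_depth=2 redo_depth=0
After op 3 (undo): buf='baz' undo_depth=1 redo_depth=1
After op 4 (type): buf='bazabc' undo_depth=2 redo_depth=0
After op 5 (undo): buf='baz' undo_depth=1 redo_depth=1
After op 6 (type): buf='bazgo' undo_depth=2 redo_depth=0
After op 7 (undo): buf='baz' undo_depth=1 redo_depth=1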